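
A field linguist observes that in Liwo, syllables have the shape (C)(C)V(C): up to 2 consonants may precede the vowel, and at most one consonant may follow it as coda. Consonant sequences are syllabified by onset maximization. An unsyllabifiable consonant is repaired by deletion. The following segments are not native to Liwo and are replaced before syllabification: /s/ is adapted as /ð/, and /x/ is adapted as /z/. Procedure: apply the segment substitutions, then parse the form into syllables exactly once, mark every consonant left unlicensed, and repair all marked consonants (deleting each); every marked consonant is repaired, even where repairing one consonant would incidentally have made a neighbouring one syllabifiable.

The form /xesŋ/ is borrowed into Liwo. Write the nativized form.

Substitution: /x/ → /z/, /s/ → /ð/, giving /zeðŋ/.
Under (C)(C)V(C), the unsyllabifiable consonants are /ŋ/ (at most one coda consonant is licensed; onsets may contain at most 2 consonants).
Deleting the stranded consonants removes /ŋ/.

zeð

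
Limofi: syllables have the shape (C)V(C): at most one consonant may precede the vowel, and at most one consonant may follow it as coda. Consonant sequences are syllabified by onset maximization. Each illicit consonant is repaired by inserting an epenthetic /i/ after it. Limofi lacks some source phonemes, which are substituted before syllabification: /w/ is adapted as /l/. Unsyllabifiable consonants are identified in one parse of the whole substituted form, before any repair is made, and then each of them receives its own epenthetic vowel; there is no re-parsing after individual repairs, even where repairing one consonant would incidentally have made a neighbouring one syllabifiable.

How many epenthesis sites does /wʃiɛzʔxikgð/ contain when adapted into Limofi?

4

After substitution the input is /lʃiɛzʔxikgð/.
The unsyllabifiable consonants are /l/, /ʔ/, /g/, /ð/; each receives one epenthetic vowel.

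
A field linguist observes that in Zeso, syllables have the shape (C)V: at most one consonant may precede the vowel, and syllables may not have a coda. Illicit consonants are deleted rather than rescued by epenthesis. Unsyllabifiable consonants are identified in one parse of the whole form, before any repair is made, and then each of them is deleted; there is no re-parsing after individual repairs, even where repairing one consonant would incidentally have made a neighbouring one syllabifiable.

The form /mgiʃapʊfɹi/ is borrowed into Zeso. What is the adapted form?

giʃapʊɹi

Under (C)V, the unsyllabifiable consonants are /m/, /f/ (no codas are permitted; onsets are limited to one consonant).
Each unlicensed consonant is deleted: /m/, /f/.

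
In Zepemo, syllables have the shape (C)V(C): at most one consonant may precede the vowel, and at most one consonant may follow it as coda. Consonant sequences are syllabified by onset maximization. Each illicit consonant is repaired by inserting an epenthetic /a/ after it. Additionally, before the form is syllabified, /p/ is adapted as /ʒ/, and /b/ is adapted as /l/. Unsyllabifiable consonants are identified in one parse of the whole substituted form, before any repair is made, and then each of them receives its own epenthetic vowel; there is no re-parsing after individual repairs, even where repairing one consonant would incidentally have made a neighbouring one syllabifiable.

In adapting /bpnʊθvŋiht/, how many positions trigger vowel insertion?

4

After substitution the input is /lʒnʊθvŋiht/.
The unsyllabifiable consonants are /l/, /ʒ/, /v/, /t/; each receives one epenthetic vowel.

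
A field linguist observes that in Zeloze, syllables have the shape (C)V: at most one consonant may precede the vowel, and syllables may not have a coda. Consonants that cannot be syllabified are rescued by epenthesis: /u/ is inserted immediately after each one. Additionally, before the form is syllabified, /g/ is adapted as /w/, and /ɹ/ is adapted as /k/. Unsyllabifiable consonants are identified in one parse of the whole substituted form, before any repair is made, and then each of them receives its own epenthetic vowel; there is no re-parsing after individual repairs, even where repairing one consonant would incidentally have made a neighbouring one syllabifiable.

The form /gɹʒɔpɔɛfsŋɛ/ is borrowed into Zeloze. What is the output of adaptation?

wukuʒɔpɔɛfusuŋɛ

Substitution: /g/ → /w/, /ɹ/ → /k/, giving /wkʒɔpɔɛfsŋɛ/.
Syllabifying with onset maximization leaves /w/, /k/, /f/, /s/ stranded (no codas are permitted; onsets are limited to one consonant).
Each unlicensed consonant becomes the onset of a new syllable: /w/ → /wu/, /k/ → /ku/, /f/ → /fu/, /s/ → /su/.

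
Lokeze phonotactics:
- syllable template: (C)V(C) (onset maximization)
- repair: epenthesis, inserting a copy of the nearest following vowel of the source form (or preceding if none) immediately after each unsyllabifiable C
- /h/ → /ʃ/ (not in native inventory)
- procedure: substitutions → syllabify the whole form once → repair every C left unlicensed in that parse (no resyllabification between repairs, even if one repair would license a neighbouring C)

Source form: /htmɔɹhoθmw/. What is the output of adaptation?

ʃɔtɔmɔɹʃoθmowo

Substitution: /h/ → /ʃ/, giving /ʃtmɔɹʃoθmw/.
Under (C)V(C), the unsyllabifiable consonants are /ʃ/, /t/, /m/, /w/ (at most one coda consonant is licensed; onsets are limited to one consonant).
Inserting the epenthetic vowel yields /ʃ/ → /ʃɔ/, /t/ → /tɔ/, /m/ → /mo/, /w/ → /wo/.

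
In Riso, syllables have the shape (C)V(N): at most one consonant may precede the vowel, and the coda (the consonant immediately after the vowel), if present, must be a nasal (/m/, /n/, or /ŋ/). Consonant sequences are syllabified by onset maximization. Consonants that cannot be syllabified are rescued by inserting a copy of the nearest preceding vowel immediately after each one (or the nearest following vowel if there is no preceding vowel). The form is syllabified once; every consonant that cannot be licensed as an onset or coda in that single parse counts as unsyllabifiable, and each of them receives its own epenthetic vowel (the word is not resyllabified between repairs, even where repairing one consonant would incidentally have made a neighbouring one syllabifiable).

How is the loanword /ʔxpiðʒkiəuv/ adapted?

ʔixipiðiʒikiəuvu

Under (C)V(N), the unsyllabifiable consonants are /ʔ/, /x/, /ð/, /ʒ/, /v/ (only a nasal (/m/, /n/, or /ŋ/) is licensed in coda position; onsets are limited to one consonant).
Each unlicensed consonant becomes the onset of a new syllable: /ʔ/ → /ʔi/, /x/ → /xi/, /ð/ → /ði/, /ʒ/ → /ʒi/, /v/ → /vu/.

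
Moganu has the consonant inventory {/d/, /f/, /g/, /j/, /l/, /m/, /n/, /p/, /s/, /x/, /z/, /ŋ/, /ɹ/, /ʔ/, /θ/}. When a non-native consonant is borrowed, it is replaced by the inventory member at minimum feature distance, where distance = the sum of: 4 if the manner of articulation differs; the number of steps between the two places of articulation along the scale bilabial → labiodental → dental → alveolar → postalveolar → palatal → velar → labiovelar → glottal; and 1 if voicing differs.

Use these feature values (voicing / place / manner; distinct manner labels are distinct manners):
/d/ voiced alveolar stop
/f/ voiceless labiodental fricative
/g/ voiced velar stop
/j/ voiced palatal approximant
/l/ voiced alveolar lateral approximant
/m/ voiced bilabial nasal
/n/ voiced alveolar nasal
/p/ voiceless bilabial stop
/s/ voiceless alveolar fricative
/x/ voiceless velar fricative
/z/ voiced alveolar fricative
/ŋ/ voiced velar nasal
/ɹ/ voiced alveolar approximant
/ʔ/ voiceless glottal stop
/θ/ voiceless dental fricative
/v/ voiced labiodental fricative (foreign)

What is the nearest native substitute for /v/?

/f/ is closest: same manner (fricative), place distance 0 (labiodental→labiodental), voicing differs (+1); total 1. Next closest is /z/ at distance 2.

f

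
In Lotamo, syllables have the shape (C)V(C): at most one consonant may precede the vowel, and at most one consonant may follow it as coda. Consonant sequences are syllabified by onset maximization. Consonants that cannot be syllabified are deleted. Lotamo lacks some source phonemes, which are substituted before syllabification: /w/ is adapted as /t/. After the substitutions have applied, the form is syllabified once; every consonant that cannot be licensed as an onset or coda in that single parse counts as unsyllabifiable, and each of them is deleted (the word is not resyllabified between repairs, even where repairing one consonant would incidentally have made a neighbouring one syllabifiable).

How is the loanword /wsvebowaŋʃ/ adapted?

Substitution: /w/ → /t/, giving /tsvebotaŋʃ/.
Under (C)V(C), the unsyllabifiable consonants are /t/, /s/, /ʃ/ (at most one coda consonant is licensed; onsets are limited to one consonant).
Deleting the stranded consonants removes /t/, /s/, /ʃ/.

vebotaŋ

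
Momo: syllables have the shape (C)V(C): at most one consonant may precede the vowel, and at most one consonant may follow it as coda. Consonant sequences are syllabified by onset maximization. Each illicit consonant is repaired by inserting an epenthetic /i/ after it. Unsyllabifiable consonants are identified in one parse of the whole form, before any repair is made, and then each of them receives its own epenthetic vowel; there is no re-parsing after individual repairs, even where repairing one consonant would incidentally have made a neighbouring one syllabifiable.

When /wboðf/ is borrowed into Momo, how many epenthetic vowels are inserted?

The unsyllabifiable consonants are /w/, /f/; each receives one epenthetic vowel.

2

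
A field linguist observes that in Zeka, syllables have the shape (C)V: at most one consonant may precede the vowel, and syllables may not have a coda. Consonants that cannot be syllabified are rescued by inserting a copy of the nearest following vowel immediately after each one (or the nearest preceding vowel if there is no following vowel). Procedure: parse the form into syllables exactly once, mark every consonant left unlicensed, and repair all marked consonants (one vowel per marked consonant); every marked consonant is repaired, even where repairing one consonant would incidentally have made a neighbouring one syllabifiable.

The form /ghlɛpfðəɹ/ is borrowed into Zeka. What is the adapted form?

The consonants /g/, /h/, /p/, /f/, /ɹ/ cannot be parsed into a legal (C)V syllable (no codas are permitted; onsets are limited to one consonant).
Epenthesis after each stranded consonant: /g/ → /gɛ/, /h/ → /hɛ/, /p/ → /pə/, /f/ → /fə/, /ɹ/ → /ɹə/.

gɛhɛlɛpəfəðəɹə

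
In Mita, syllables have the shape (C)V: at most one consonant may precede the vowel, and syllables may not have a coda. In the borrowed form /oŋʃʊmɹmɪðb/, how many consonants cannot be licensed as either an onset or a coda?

Syllabifying with onset maximization leaves /ŋ/, /m/, /ɹ/, /ð/, /b/ stranded (no codas are permitted; onsets are limited to one consonant).

5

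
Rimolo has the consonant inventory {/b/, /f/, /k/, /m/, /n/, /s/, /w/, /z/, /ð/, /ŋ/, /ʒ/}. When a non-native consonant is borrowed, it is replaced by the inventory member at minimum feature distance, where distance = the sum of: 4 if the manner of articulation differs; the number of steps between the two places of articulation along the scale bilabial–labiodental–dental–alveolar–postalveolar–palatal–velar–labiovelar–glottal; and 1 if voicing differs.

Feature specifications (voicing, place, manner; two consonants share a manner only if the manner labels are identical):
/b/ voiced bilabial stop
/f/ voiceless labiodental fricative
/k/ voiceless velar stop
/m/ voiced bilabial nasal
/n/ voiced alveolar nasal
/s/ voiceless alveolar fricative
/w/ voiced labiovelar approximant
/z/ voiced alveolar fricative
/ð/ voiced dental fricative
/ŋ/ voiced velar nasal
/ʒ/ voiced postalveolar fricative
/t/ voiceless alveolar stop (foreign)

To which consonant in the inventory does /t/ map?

/k/ is closest: same manner (stop), place distance 3 (alveolar→velar), same voicing; total 3. Next closest is /b/ at distance 4.

k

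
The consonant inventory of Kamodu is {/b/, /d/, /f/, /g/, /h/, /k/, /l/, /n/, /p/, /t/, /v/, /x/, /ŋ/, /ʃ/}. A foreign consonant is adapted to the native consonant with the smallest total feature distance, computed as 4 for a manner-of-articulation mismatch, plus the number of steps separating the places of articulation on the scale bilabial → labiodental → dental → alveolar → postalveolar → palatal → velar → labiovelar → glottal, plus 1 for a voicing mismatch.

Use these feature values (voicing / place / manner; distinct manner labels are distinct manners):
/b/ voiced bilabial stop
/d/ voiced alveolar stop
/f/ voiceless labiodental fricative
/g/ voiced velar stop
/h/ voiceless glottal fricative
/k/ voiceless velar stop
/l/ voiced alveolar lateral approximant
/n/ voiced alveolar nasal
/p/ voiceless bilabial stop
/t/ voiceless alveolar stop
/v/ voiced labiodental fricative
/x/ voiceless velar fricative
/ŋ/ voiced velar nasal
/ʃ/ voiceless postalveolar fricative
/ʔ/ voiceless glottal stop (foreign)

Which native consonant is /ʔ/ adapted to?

/k/ is closest: same manner (stop), place distance 2 (glottal→velar), same voicing; total 2. Next closest is /g/ at distance 3.

k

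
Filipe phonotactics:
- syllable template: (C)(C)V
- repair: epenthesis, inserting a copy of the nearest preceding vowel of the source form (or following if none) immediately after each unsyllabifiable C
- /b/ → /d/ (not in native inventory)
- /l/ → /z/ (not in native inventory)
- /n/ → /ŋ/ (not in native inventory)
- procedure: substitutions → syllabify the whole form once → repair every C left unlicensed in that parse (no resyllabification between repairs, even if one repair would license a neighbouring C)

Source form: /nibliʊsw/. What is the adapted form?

ŋidziʊsʊwʊ

Substitution: /n/ → /ŋ/, /b/ → /d/, /l/ → /z/, giving /ŋidziʊsw/.
The consonants /s/, /w/ cannot be parsed into a legal (C)(C)V syllable (no codas are permitted; onsets may contain at most 2 consonants).
Epenthesis after each stranded consonant: /s/ → /sʊ/, /w/ → /wʊ/.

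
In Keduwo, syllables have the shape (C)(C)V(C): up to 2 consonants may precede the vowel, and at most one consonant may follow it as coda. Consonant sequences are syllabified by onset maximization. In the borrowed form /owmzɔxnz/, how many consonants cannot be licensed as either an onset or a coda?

2

Under (C)(C)V(C), the unsyllabifiable consonants are /n/, /z/ (at most one coda consonant is licensed; onsets may contain at most 2 consonants).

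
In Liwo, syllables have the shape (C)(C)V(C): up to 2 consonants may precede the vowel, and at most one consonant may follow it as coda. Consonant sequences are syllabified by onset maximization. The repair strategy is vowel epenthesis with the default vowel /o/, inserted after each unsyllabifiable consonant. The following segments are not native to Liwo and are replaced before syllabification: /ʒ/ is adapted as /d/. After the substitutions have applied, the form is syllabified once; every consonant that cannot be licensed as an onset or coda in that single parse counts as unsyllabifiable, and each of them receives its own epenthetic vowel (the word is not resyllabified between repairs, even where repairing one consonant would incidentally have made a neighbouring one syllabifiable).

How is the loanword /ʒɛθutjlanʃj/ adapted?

dɛθutjlanʃojo

Substitution: /ʒ/ → /d/, giving /dɛθutjlanʃj/.
The consonants /ʃ/, /j/ cannot be parsed into a legal (C)(C)V(C) syllable (at most one coda consonant is licensed; onsets may contain at most 2 consonants).
Each unlicensed consonant becomes the onset of a new syllable: /ʃ/ → /ʃo/, /j/ → /jo/.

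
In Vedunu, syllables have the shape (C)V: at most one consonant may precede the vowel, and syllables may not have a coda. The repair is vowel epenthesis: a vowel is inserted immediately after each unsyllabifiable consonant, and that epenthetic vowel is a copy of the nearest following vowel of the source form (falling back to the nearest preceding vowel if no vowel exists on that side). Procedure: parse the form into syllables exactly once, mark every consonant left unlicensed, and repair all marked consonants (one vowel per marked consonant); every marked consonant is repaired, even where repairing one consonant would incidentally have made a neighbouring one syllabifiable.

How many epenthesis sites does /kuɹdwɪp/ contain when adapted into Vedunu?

3

The unsyllabifiable consonants are /ɹ/, /d/, /p/; each receives one epenthetic vowel.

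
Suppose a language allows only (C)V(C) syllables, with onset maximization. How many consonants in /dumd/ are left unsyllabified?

1

Syllabifying with onset maximization leaves /d/ stranded (at most one coda consonant is licensed; onsets are limited to one consonant).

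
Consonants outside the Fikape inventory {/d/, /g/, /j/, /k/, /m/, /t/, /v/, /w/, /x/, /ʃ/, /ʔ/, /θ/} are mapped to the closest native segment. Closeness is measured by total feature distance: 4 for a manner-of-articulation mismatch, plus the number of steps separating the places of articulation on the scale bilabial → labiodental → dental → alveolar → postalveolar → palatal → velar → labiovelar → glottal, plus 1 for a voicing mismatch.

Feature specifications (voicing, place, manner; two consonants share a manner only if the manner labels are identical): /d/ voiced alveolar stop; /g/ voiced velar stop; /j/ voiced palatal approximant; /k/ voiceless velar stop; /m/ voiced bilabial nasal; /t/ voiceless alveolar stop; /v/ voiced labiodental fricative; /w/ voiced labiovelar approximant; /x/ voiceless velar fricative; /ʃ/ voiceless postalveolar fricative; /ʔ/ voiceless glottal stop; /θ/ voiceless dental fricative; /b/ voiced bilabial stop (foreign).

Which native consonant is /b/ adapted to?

/d/ is closest: same manner (stop), place distance 3 (bilabial→alveolar), same voicing; total 3. Next closest is /m/ at distance 4.

d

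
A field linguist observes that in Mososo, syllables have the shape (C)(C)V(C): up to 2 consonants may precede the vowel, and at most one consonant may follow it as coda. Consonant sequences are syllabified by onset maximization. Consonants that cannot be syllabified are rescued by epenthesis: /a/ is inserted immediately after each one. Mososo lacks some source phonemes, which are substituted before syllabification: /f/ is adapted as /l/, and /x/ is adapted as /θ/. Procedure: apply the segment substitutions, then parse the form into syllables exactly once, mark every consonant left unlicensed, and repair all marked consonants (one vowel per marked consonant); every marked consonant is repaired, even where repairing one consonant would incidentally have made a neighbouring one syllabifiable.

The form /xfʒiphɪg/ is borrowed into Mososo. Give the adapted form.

θalʒiphɪg

Substitution: /x/ → /θ/, /f/ → /l/, giving /θlʒiphɪg/.
Syllabifying with onset maximization leaves /θ/ stranded (at most one coda consonant is licensed; onsets may contain at most 2 consonants).
Each unlicensed consonant becomes the onset of a new syllable: /θ/ → /θa/.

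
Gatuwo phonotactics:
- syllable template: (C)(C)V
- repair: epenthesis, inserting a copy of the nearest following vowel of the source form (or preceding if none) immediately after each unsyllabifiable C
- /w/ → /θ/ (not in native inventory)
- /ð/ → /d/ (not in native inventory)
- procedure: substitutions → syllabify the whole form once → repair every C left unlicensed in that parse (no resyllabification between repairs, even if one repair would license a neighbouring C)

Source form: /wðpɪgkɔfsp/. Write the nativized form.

θɪdpɪgkɔfɔsɔpɔ

Substitution: /w/ → /θ/, /ð/ → /d/, giving /θdpɪgkɔfsp/.
The consonants /θ/, /f/, /s/, /p/ cannot be parsed into a legal (C)(C)V syllable (no codas are permitted; onsets may contain at most 2 consonants).
Each unlicensed consonant becomes the onset of a new syllable: /θ/ → /θɪ/, /f/ → /fɔ/, /s/ → /sɔ/, /p/ → /pɔ/.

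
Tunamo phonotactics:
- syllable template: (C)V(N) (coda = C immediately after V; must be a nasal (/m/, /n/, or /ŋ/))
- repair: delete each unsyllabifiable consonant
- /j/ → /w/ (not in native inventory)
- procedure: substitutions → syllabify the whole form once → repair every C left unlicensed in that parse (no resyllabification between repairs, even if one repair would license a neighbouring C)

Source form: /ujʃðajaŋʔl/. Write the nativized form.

uðawaŋ

Substitution: /j/ → /w/, giving /uwʃðawaŋʔl/.
Under (C)V(N), the unsyllabifiable consonants are /w/, /ʃ/, /ʔ/, /l/ (only a nasal (/m/, /n/, or /ŋ/) is licensed in coda position; onsets are limited to one consonant).
Deleting the stranded consonants removes /w/, /ʃ/, /ʔ/, /l/.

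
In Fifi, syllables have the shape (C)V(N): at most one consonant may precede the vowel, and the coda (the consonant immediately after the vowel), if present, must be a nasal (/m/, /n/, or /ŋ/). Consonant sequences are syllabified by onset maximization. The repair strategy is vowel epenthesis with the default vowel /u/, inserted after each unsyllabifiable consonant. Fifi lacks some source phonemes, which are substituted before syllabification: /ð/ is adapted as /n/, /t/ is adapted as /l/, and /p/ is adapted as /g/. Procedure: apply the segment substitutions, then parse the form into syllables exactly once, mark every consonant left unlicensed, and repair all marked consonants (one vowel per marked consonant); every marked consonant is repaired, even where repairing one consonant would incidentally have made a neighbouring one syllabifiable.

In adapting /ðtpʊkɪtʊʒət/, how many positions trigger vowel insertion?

3

After substitution the input is /nlgʊkɪlʊʒəl/.
The unsyllabifiable consonants are /n/, /l/, /l/; each receives one epenthetic vowel.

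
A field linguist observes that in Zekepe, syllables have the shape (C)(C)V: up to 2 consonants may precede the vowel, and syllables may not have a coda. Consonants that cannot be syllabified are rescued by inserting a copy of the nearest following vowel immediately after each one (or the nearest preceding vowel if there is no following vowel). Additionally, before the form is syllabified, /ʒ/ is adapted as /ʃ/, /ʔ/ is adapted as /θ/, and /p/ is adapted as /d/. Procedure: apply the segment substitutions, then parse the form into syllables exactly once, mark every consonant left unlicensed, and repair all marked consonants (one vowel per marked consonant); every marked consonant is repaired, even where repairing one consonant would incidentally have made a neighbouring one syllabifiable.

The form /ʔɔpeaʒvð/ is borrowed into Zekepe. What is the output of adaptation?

θɔdeaʃavaða

Substitution: /ʔ/ → /θ/, /p/ → /d/, /ʒ/ → /ʃ/, giving /θɔdeaʃvð/.
Under (C)(C)V, the unsyllabifiable consonants are /ʃ/, /v/, /ð/ (no codas are permitted; onsets may contain at most 2 consonants).
Epenthesis after each stranded consonant: /ʃ/ → /ʃa/, /v/ → /va/, /ð/ → /ða/.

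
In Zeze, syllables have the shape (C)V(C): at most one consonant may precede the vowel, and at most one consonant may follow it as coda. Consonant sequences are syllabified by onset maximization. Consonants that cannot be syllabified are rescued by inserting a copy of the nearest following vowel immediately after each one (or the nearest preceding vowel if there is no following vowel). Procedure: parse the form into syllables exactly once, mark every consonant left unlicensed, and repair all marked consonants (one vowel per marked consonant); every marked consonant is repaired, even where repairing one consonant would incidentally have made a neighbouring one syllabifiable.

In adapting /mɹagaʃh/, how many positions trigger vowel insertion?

2

The unsyllabifiable consonants are /m/, /h/; each receives one epenthetic vowel.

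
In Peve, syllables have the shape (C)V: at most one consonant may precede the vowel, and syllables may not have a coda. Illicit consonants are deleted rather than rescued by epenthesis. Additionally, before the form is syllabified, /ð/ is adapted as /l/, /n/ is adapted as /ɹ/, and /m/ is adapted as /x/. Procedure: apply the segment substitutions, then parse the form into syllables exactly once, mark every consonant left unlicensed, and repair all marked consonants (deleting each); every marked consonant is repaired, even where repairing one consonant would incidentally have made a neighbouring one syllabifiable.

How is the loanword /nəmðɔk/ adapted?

ɹəlɔ

Substitution: /n/ → /ɹ/, /m/ → /x/, /ð/ → /l/, giving /ɹəxlɔk/.
The consonants /x/, /k/ cannot be parsed into a legal (C)V syllable (no codas are permitted; onsets are limited to one consonant).
Deletion applies to /x/, /k/.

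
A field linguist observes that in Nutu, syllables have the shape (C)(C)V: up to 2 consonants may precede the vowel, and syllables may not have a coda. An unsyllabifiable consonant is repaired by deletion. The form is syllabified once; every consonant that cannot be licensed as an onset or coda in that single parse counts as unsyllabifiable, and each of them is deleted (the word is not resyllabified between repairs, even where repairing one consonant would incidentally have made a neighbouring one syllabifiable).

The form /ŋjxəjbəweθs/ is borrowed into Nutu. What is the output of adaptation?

jxəjbəwe

Syllabifying with onset maximization leaves /ŋ/, /θ/, /s/ stranded (no codas are permitted; onsets may contain at most 2 consonants).
Deletion applies to /ŋ/, /θ/, /s/.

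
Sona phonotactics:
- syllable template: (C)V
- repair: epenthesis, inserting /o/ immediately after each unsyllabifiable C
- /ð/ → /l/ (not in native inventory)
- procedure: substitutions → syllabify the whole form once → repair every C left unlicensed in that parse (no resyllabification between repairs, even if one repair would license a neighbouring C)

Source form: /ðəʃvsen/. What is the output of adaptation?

ləʃovoseno

Substitution: /ð/ → /l/, giving /ləʃvsen/.
Under (C)V, the unsyllabifiable consonants are /ʃ/, /v/, /n/ (no codas are permitted; onsets are limited to one consonant).
Epenthesis after each stranded consonant: /ʃ/ → /ʃo/, /v/ → /vo/, /n/ → /no/.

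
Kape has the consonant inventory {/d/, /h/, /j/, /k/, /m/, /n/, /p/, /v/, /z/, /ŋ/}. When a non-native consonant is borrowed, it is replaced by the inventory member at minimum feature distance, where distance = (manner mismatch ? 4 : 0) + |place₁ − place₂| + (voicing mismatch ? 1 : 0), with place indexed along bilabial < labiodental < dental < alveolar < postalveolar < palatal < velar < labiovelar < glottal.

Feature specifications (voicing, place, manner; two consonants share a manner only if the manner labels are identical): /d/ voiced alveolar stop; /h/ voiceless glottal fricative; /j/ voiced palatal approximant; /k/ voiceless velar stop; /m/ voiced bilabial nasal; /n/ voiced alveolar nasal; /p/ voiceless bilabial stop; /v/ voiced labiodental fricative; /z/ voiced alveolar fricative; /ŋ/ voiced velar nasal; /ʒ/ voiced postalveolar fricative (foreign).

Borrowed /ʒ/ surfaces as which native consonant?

/z/ is closest: same manner (fricative), place distance 1 (postalveolar→alveolar), same voicing; total 1. Next closest is /v/ at distance 3.

z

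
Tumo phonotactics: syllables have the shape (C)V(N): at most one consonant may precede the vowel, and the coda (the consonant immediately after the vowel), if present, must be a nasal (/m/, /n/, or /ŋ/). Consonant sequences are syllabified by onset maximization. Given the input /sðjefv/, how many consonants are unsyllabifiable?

4

Under (C)V(N), the unsyllabifiable consonants are /s/, /ð/, /f/, /v/ (only a nasal (/m/, /n/, or /ŋ/) is licensed in coda position; onsets are limited to one consonant).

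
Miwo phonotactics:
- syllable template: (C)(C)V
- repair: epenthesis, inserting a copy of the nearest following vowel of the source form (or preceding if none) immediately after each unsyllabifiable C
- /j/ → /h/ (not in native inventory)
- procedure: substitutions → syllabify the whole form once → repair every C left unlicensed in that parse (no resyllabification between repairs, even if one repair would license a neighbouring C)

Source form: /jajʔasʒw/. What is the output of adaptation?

Substitution: /j/ → /h/, giving /hahʔasʒw/.
Under (C)(C)V, the unsyllabifiable consonants are /s/, /ʒ/, /w/ (no codas are permitted; onsets may contain at most 2 consonants).
Epenthesis after each stranded consonant: /s/ → /sa/, /ʒ/ → /ʒa/, /w/ → /wa/.

hahʔasaʒawa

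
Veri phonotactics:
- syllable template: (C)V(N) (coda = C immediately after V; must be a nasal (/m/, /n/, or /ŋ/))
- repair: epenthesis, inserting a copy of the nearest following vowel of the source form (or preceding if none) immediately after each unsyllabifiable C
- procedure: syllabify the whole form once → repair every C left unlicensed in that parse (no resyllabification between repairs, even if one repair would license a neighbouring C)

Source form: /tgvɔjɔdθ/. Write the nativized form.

tɔgɔvɔjɔdɔθɔ

Syllabifying with onset maximization leaves /t/, /g/, /d/, /θ/ stranded (only a nasal (/m/, /n/, or /ŋ/) is licensed in coda position; onsets are limited to one consonant).
Epenthesis after each stranded consonant: /t/ → /tɔ/, /g/ → /gɔ/, /d/ → /dɔ/, /θ/ → /θɔ/.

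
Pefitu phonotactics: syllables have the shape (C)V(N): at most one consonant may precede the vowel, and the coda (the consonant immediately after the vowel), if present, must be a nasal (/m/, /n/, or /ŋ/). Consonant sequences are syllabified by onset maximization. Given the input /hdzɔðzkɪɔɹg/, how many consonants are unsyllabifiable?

6

Under (C)V(N), the unsyllabifiable consonants are /h/, /d/, /ð/, /z/, /ɹ/, /g/ (only a nasal (/m/, /n/, or /ŋ/) is licensed in coda position; onsets are limited to one consonant).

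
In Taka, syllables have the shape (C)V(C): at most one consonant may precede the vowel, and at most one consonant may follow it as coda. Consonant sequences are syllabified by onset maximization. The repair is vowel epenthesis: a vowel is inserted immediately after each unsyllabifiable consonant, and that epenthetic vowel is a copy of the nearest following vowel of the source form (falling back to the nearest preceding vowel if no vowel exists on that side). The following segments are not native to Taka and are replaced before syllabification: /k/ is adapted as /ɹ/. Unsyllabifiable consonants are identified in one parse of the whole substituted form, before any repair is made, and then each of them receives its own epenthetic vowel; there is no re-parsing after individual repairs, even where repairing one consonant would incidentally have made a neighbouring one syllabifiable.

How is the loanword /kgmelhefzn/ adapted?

Substitution: /k/ → /ɹ/, giving /ɹgmelhefzn/.
Under (C)V(C), the unsyllabifiable consonants are /ɹ/, /g/, /z/, /n/ (at most one coda consonant is licensed; onsets are limited to one consonant).
Inserting the epenthetic vowel yields /ɹ/ → /ɹe/, /g/ → /ge/, /z/ → /ze/, /n/ → /ne/.

ɹegemelhefzene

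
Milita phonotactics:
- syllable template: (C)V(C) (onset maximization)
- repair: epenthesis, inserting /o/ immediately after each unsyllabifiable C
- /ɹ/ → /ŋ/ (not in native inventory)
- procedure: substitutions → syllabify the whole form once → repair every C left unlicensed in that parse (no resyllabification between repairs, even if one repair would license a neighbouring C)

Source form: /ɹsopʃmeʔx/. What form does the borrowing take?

Substitution: /ɹ/ → /ŋ/, giving /ŋsopʃmeʔx/.
Syllabifying with onset maximization leaves /ŋ/, /ʃ/, /x/ stranded (at most one coda consonant is licensed; onsets are limited to one consonant).
Inserting the epenthetic vowel yields /ŋ/ → /ŋo/, /ʃ/ → /ʃo/, /x/ → /xo/.

ŋosopʃomeʔxo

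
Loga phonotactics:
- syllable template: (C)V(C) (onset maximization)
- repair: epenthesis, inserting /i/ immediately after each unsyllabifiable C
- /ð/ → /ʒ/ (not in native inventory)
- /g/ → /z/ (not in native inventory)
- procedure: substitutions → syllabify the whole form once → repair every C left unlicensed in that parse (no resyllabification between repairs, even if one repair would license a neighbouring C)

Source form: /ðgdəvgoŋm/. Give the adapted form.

Substitution: /ð/ → /ʒ/, /g/ → /z/, giving /ʒzdəvzoŋm/.
The consonants /ʒ/, /z/, /m/ cannot be parsed into a legal (C)V(C) syllable (at most one coda consonant is licensed; onsets are limited to one consonant).
Each unlicensed consonant becomes the onset of a new syllable: /ʒ/ → /ʒi/, /z/ → /zi/, /m/ → /mi/.

ʒizidəvzoŋmi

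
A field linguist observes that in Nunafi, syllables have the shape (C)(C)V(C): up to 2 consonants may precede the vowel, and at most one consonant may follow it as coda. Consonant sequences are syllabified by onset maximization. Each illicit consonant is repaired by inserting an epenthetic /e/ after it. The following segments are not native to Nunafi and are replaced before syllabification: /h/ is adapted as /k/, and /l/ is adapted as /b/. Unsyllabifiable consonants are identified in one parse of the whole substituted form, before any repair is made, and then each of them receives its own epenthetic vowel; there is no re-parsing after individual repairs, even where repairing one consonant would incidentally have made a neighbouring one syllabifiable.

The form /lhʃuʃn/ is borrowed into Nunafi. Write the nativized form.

bekʃuʃne

Substitution: /l/ → /b/, /h/ → /k/, giving /bkʃuʃn/.
The consonants /b/, /n/ cannot be parsed into a legal (C)(C)V(C) syllable (at most one coda consonant is licensed; onsets may contain at most 2 consonants).
Epenthesis after each stranded consonant: /b/ → /be/, /n/ → /ne/.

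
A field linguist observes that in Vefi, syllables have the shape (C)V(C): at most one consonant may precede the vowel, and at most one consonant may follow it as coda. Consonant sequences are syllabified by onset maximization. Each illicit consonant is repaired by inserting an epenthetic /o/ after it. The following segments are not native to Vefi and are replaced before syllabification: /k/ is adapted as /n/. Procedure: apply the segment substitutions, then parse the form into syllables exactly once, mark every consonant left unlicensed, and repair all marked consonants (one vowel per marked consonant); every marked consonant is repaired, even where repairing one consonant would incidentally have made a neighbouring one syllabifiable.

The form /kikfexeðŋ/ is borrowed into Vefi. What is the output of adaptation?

Substitution: /k/ → /n/, giving /ninfexeðŋ/.
Syllabifying with onset maximization leaves /ŋ/ stranded (at most one coda consonant is licensed; onsets are limited to one consonant).
Epenthesis after each stranded consonant: /ŋ/ → /ŋo/.

ninfexeðŋo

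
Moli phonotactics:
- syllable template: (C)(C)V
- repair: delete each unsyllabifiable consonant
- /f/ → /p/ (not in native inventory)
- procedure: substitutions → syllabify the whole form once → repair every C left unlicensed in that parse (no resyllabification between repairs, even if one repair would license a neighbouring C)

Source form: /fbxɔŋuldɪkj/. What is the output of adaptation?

Substitution: /f/ → /p/, giving /pbxɔŋuldɪkj/.
The consonants /p/, /k/, /j/ cannot be parsed into a legal (C)(C)V syllable (no codas are permitted; onsets may contain at most 2 consonants).
Deleting the stranded consonants removes /p/, /k/, /j/.

bxɔŋuldɪ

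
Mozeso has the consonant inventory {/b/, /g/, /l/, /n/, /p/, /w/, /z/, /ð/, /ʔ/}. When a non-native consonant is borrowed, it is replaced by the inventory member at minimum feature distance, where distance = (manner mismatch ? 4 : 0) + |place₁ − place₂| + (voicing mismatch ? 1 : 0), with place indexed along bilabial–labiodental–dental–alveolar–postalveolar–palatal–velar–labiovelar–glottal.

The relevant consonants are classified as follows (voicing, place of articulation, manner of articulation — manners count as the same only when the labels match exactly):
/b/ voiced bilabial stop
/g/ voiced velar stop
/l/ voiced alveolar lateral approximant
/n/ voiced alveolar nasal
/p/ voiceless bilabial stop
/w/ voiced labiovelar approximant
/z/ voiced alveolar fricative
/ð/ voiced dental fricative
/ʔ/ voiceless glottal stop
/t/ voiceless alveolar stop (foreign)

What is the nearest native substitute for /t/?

/p/ is closest: same manner (stop), place distance 3 (alveolar→bilabial), same voicing; total 3. Next closest is /b/ at distance 4.

p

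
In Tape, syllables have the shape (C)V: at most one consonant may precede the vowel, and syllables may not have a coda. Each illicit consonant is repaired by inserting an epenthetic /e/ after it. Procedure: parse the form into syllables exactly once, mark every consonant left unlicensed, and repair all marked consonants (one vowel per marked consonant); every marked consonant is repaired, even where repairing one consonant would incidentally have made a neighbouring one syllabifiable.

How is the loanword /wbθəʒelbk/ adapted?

webeθəʒelebeke

The consonants /w/, /b/, /l/, /b/, /k/ cannot be parsed into a legal (C)V syllable (no codas are permitted; onsets are limited to one consonant).
Epenthesis after each stranded consonant: /w/ → /we/, /b/ → /be/, /l/ → /le/, /b/ → /be/, /k/ → /ke/.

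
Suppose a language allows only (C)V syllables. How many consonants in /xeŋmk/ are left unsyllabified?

3

Under (C)V, the unsyllabifiable consonants are /ŋ/, /m/, /k/ (no codas are permitted; onsets are limited to one consonant).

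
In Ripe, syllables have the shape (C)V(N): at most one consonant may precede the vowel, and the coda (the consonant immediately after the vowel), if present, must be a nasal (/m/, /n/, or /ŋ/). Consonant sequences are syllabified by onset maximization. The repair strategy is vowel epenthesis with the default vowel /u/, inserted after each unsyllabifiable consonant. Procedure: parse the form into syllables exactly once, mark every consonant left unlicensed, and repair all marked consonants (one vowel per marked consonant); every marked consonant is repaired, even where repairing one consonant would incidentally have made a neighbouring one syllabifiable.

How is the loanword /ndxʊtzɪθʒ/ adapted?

The consonants /n/, /d/, /t/, /θ/, /ʒ/ cannot be parsed into a legal (C)V(N) syllable (only a nasal (/m/, /n/, or /ŋ/) is licensed in coda position; onsets are limited to one consonant).
Inserting the epenthetic vowel yields /n/ → /nu/, /d/ → /du/, /t/ → /tu/, /θ/ → /θu/, /ʒ/ → /ʒu/.

nuduxʊtuzɪθuʒu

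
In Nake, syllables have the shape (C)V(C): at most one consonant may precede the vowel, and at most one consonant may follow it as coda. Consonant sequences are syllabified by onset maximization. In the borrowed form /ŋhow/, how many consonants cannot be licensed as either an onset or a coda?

1

Under (C)V(C), the unsyllabifiable consonants are /ŋ/ (at most one coda consonant is licensed; onsets are limited to one consonant).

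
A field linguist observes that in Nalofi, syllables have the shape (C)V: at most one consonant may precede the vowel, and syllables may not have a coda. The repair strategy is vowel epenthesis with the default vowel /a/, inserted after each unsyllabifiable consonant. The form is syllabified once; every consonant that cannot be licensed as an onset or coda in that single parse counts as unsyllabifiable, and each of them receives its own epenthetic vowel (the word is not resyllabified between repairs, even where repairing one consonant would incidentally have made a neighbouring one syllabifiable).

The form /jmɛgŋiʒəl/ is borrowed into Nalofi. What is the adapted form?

Under (C)V, the unsyllabifiable consonants are /j/, /g/, /l/ (no codas are permitted; onsets are limited to one consonant).
Inserting the epenthetic vowel yields /j/ → /ja/, /g/ → /ga/, /l/ → /la/.

jamɛgaŋiʒəla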